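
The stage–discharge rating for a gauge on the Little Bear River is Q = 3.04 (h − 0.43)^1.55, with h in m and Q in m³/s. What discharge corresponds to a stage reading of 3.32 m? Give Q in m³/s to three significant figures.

Q = 3.04 × (3.32 − 0.43)^1.55 = 3.04 × 2.89^1.55 = 15.75 m³/s

15.7 m³/s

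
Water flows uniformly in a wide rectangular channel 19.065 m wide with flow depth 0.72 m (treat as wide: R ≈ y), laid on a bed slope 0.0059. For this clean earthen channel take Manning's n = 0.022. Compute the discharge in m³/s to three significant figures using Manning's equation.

38.5 m³/s

A = b·y = 19.065 × 0.72 = 13.73 m²
Wide channel: R ≈ y = 0.72 m
Q = (1/n)·A·R^(2/3)·S^(1/2) = (1/0.022) × 13.73 × 0.7200^(2/3) × 0.0059^(1/2) = 38.50 m³/s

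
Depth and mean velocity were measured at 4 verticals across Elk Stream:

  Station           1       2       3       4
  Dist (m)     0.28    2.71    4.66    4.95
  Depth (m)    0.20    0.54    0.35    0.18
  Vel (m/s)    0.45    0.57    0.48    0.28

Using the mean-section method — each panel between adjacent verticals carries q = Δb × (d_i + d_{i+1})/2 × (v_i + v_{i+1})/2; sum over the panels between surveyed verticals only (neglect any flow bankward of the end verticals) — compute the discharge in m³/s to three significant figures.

0.943 m³/s

Panel 1-2: Δb = 2.43 m, d̄ = (0.20+0.54)/2 = 0.37, v̄ = (0.45+0.57)/2 = 0.51 → q = 2.43×0.37×0.51 = 0.4585 m³/s
Panel 2-3: Δb = 1.95 m, d̄ = (0.54+0.35)/2 = 0.445, v̄ = (0.57+0.48)/2 = 0.525 → q = 1.95×0.445×0.525 = 0.4556 m³/s
Panel 3-4: Δb = 0.29 m, d̄ = (0.35+0.18)/2 = 0.265, v̄ = (0.48+0.28)/2 = 0.38 → q = 0.29×0.265×0.38 = 0.02920 m³/s
Q = Σ q = 0.9433 m³/s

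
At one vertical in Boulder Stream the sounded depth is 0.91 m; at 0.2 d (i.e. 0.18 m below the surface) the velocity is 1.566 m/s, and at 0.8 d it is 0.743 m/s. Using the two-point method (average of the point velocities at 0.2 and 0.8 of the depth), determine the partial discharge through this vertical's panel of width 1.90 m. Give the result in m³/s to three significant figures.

v̄ = (1.566 + 0.743) / 2 = 1.155 m/s
q = v̄ × d × w = 1.155 × 0.91 × 1.90 = 1.996 m³/s

2.00 m³/s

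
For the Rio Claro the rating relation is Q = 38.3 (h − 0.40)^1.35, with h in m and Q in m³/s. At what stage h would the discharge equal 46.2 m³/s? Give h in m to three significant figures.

h − h₀ = (Q/C)^(1/b) = (46.2/38.3)^(1/1.35) = 1.149 m
h = 0.40 + 1.149 = 1.549 m

1.55 m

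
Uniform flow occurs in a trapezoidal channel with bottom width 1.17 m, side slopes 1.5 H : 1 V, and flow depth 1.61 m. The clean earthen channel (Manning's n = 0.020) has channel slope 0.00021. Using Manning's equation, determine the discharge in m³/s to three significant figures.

A = (b + z·y)·y = (1.17 + 1.5×1.61)×1.61 = 5.772 m²
P = b + 2y√(1+z²) = 1.17 + 2×1.61×√(1+1.5²) = 6.975 m
R = A/P = 5.772/6.975 = 0.8275 m
Q = (1/n)·A·R^(2/3)·S^(1/2) = (1/0.020) × 5.772 × 0.8275^(2/3) × 0.00021^(1/2) = 3.686 m³/s

3.69 m³/s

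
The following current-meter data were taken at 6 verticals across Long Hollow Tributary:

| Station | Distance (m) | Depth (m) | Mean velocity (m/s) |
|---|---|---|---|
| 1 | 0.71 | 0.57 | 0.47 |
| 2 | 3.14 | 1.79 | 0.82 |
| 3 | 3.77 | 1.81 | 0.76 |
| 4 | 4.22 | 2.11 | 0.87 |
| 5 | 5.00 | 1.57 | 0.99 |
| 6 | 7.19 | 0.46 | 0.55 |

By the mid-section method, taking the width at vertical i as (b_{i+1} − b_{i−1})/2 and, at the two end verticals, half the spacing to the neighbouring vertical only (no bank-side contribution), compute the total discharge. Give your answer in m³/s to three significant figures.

w_1 = (3.14 − 0.71)/2 = 1.215 m; q_1 = 0.47 × 0.57 × 1.215 = 0.3255 m³/s
w_2 = (3.77 − 0.71)/2 = 1.53 m; q_2 = 0.82 × 1.79 × 1.53 = 2.246 m³/s
w_3 = (4.22 − 3.14)/2 = 0.54 m; q_3 = 0.76 × 1.81 × 0.54 = 0.7428 m³/s
w_4 = (5.00 − 3.77)/2 = 0.615 m; q_4 = 0.87 × 2.11 × 0.615 = 1.129 m³/s
w_5 = (7.19 − 4.22)/2 = 1.485 m; q_5 = 0.99 × 1.57 × 1.485 = 2.308 m³/s
w_6 = (7.19 − 5.00)/2 = 1.095 m; q_6 = 0.55 × 0.46 × 1.095 = 0.2770 m³/s
Q = Σ qᵢ = 7.028 m³/s

7.03 m³/s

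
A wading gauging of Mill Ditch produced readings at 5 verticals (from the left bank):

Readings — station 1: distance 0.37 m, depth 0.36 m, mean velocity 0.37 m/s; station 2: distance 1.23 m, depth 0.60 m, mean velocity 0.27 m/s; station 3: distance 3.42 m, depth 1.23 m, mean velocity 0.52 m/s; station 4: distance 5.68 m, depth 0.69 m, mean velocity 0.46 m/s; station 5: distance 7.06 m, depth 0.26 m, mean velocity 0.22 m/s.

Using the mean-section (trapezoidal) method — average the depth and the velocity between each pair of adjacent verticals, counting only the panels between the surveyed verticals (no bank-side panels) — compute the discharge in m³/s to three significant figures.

Panel 1-2: Δb = 0.86 m, d̄ = (0.36+0.60)/2 = 0.48, v̄ = (0.37+0.27)/2 = 0.32 → q = 0.86×0.48×0.32 = 0.1321 m³/s
Panel 2-3: Δb = 2.19 m, d̄ = (0.60+1.23)/2 = 0.915, v̄ = (0.27+0.52)/2 = 0.395 → q = 2.19×0.915×0.395 = 0.7915 m³/s
Panel 3-4: Δb = 2.26 m, d̄ = (1.23+0.69)/2 = 0.96, v̄ = (0.52+0.46)/2 = 0.49 → q = 2.26×0.96×0.49 = 1.063 m³/s
Panel 4-5: Δb = 1.38 m, d̄ = (0.69+0.26)/2 = 0.475, v̄ = (0.46+0.22)/2 = 0.34 → q = 1.38×0.475×0.34 = 0.2229 m³/s
Q = Σ q = 2.210 m³/s

2.21 m³/s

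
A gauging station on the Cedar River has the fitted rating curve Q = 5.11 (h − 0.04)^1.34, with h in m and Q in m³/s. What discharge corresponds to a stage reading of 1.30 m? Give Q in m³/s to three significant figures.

6.96 m³/s

Q = 5.11 × (1.30 − 0.04)^1.34 = 5.11 × 1.26^1.34 = 6.965 m³/s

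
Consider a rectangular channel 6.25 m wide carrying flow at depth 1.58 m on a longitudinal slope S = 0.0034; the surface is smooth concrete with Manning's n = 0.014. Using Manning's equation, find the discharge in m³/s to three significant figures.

A = b·y = 6.25 × 1.58 = 9.875 m²
P = b + 2y = 6.25 + 2×1.58 = 9.410 m
R = A/P = 9.875/9.410 = 1.049 m
Q = (1/n)·A·R^(2/3)·S^(1/2) = (1/0.014) × 9.875 × 1.049^(2/3) × 0.0034^(1/2) = 42.47 m³/s

42.5 m³/s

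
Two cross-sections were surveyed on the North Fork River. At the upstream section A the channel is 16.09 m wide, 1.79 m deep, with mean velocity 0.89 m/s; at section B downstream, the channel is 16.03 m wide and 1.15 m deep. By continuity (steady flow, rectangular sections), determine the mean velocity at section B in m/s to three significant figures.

Q = A₁V₁ = (16.09×1.79) × 0.89 = 25.63 m³/s
A₂ = 16.03 × 1.15 = 18.43 m²
V₂ = Q/A₂ = 25.63/18.43 = 1.390 m/s

1.39 m/s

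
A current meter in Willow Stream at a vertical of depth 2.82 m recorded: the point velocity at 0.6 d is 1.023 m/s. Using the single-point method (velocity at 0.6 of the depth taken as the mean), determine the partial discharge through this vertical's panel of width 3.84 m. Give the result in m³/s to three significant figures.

11.1 m³/s

v̄ = v₀.₆ = 1.023 m/s
q = v̄ × d × w = 1.023 × 2.82 × 3.84 = 11.08 m³/s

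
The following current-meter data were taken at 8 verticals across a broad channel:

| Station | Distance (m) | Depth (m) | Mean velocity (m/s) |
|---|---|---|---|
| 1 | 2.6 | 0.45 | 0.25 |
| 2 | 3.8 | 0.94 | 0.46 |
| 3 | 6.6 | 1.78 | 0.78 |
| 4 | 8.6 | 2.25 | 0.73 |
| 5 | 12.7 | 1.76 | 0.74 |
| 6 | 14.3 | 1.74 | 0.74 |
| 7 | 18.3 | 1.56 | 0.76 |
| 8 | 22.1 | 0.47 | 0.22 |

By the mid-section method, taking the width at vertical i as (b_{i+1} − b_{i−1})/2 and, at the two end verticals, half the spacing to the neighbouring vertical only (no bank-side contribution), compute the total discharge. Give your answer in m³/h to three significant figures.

77100 m³/h

w_1 = (3.8 − 2.6)/2 = 0.6 m; q_1 = 0.25 × 0.45 × 0.6 = 0.06750 m³/s
w_2 = (6.6 − 2.6)/2 = 2 m; q_2 = 0.46 × 0.94 × 2 = 0.8648 m³/s
w_3 = (8.6 − 3.8)/2 = 2.4 m; q_3 = 0.78 × 1.78 × 2.4 = 3.332 m³/s
w_4 = (12.7 − 6.6)/2 = 3.05 m; q_4 = 0.73 × 2.25 × 3.05 = 5.010 m³/s
w_5 = (14.3 − 8.6)/2 = 2.85 m; q_5 = 0.74 × 1.76 × 2.85 = 3.712 m³/s
w_6 = (18.3 − 12.7)/2 = 2.8 m; q_6 = 0.74 × 1.74 × 2.8 = 3.605 m³/s
w_7 = (22.1 − 14.3)/2 = 3.9 m; q_7 = 0.76 × 1.56 × 3.9 = 4.624 m³/s
w_8 = (22.1 − 18.3)/2 = 1.9 m; q_8 = 0.22 × 0.47 × 1.9 = 0.1965 m³/s
Q = Σ qᵢ = 21.41 m³/s
= 21.41 × 3600 = 77080 m³/h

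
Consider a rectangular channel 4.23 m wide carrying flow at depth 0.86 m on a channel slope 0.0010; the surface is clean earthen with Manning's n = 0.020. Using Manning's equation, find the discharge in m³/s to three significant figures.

4.14 m³/s

A = b·y = 4.23 × 0.86 = 3.638 m²
P = b + 2y = 4.23 + 2×0.86 = 5.950 m
R = A/P = 3.638/5.950 = 0.6114 m
Q = (1/n)·A·R^(2/3)·S^(1/2) = (1/0.020) × 3.638 × 0.6114^(2/3) × 0.0010^(1/2) = 4.143 m³/s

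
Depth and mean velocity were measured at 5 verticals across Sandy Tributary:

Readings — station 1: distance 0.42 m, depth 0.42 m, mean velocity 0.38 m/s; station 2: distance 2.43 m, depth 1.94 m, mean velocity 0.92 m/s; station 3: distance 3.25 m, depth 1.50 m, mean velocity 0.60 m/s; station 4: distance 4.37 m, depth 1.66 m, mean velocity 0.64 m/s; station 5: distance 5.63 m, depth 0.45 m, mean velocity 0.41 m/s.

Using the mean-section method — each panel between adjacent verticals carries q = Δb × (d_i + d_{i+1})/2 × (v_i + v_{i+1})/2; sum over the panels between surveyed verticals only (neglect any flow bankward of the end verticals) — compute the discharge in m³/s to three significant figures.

4.41 m³/s

Panel 1-2: Δb = 2.01 m, d̄ = (0.42+1.94)/2 = 1.18, v̄ = (0.38+0.92)/2 = 0.65 → q = 2.01×1.18×0.65 = 1.542 m³/s
Panel 2-3: Δb = 0.82 m, d̄ = (1.94+1.50)/2 = 1.72, v̄ = (0.92+0.60)/2 = 0.76 → q = 0.82×1.72×0.76 = 1.072 m³/s
Panel 3-4: Δb = 1.12 m, d̄ = (1.50+1.66)/2 = 1.58, v̄ = (0.60+0.64)/2 = 0.62 → q = 1.12×1.58×0.62 = 1.097 m³/s
Panel 4-5: Δb = 1.26 m, d̄ = (1.66+0.45)/2 = 1.055, v̄ = (0.64+0.41)/2 = 0.525 → q = 1.26×1.055×0.525 = 0.6979 m³/s
Q = Σ q = 4.409 m³/s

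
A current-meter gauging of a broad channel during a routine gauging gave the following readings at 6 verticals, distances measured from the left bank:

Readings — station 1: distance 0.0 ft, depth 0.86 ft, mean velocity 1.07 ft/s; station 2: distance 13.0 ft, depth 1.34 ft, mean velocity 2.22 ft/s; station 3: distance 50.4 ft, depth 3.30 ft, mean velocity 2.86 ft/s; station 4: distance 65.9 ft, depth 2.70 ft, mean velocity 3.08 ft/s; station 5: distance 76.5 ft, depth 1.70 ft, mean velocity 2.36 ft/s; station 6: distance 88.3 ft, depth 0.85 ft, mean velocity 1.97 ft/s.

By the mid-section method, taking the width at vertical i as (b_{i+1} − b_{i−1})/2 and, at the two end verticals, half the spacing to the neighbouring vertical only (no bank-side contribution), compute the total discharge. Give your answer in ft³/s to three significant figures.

w_1 = (13.0 − 0.0)/2 = 6.5 ft; q_1 = 1.07 × 0.86 × 6.5 = 5.981 ft³/s
w_2 = (50.4 − 0.0)/2 = 25.2 ft; q_2 = 2.22 × 1.34 × 25.2 = 74.96 ft³/s
w_3 = (65.9 − 13.0)/2 = 26.45 ft; q_3 = 2.86 × 3.30 × 26.45 = 249.6 ft³/s
w_4 = (76.5 − 50.4)/2 = 13.05 ft; q_4 = 3.08 × 2.70 × 13.05 = 108.5 ft³/s
w_5 = (88.3 − 65.9)/2 = 11.2 ft; q_5 = 2.36 × 1.70 × 11.2 = 44.93 ft³/s
w_6 = (88.3 − 76.5)/2 = 5.9 ft; q_6 = 1.97 × 0.85 × 5.9 = 9.880 ft³/s
Q = Σ qᵢ = 493.9 ft³/s

494 ft³/s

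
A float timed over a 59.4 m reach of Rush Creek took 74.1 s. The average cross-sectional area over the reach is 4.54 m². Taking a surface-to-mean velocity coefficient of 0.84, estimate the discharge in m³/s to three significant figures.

3.06 m³/s

v_surface = L / t̄ = 59.4 / 74.1 = 0.8016 m/s
v_mean = 0.84 × 0.8016 = 0.6734 m/s
Q = A × v_mean = 4.54 × 0.6734 = 3.057 m³/s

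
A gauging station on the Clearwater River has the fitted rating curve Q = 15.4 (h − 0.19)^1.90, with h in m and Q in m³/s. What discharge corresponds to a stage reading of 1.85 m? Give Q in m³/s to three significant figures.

Q = 15.4 × (1.85 − 0.19)^1.90 = 15.4 × 1.66^1.90 = 40.34 m³/s

40.3 m³/s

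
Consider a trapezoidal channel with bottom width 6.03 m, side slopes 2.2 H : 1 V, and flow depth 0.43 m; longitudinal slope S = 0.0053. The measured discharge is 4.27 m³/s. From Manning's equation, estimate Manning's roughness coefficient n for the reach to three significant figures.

0.0264

A = (b + z·y)·y = (6.03 + 2.2×0.43)×0.43 = 3.000 m²
P = b + 2y√(1+z²) = 6.03 + 2×0.43×√(1+2.2²) = 8.108 m
R = A/P = 3.000/8.108 = 0.3700 m
n = (1/Q)·A·R^(2/3)·S^(1/2) = (1/4.27) × 3.000 × 0.5153 × 0.07280 = 0.02636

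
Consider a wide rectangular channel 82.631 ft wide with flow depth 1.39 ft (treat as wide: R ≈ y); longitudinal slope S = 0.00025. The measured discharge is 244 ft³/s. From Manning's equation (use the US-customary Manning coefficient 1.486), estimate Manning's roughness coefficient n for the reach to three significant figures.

A = b·y = 82.631 × 1.39 = 114.9 ft²
Wide channel: R ≈ y = 1.39 ft
n = (1.486/Q)·A·R^(2/3)·S^(1/2) = (1.486/244) × 114.9 × 1.245 × 0.01581 = 0.01378

0.0138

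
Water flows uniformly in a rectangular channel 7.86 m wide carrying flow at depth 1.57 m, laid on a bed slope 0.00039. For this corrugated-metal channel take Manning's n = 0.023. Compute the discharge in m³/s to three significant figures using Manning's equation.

A = b·y = 7.86 × 1.57 = 12.34 m²
P = b + 2y = 7.86 + 2×1.57 = 11.00 m
R = A/P = 12.34/11.00 = 1.122 m
Q = (1/n)·A·R^(2/3)·S^(1/2) = (1/0.023) × 12.34 × 1.122^(2/3) × 0.00039^(1/2) = 11.44 m³/s

11.4 m³/s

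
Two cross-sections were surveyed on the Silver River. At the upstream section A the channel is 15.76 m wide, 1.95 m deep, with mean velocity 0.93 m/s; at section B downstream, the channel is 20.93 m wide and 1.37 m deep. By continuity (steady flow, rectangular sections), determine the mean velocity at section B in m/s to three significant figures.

0.997 m/s

Q = A₁V₁ = (15.76×1.95) × 0.93 = 28.58 m³/s
A₂ = 20.93 × 1.37 = 28.67 m²
V₂ = Q/A₂ = 28.58/28.67 = 0.9967 m/s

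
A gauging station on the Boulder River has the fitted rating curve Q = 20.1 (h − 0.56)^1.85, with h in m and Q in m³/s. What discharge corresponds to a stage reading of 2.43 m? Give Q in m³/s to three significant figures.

64.0 m³/s

Q = 20.1 × (2.43 − 0.56)^1.85 = 20.1 × 1.87^1.85 = 63.99 m³/s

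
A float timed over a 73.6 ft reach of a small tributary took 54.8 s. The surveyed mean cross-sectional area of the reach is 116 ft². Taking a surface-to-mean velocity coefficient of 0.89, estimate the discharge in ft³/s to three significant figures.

139 ft³/s

v_surface = L / t̄ = 73.6 / 54.8 = 1.343 ft/s
v_mean = 0.89 × 1.343 = 1.195 ft/s
Q = A × v_mean = 116 × 1.195 = 138.7 ft³/s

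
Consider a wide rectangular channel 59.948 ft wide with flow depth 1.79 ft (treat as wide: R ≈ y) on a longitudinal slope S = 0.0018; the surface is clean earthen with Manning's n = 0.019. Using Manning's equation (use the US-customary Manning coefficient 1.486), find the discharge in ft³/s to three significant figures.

525 ft³/s

A = b·y = 59.948 × 1.79 = 107.3 ft²
Wide channel: R ≈ y = 1.79 ft
Q = (1.486/n)·A·R^(2/3)·S^(1/2) = (1.486/0.019) × 107.3 × 1.790^(2/3) × 0.0018^(1/2) = 524.9 ft³/s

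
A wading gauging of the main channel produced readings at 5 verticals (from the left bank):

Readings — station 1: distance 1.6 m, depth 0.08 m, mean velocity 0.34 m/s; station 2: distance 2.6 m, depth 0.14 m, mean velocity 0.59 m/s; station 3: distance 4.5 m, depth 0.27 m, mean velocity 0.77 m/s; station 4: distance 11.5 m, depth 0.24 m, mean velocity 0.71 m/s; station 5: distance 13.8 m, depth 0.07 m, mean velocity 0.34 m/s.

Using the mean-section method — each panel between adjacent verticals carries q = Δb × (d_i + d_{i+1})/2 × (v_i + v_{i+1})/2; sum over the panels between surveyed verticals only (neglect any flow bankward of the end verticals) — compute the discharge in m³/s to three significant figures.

Panel 1-2: Δb = 1 m, d̄ = (0.08+0.14)/2 = 0.11, v̄ = (0.34+0.59)/2 = 0.465 → q = 1×0.11×0.465 = 0.05115 m³/s
Panel 2-3: Δb = 1.9 m, d̄ = (0.14+0.27)/2 = 0.205, v̄ = (0.59+0.77)/2 = 0.68 → q = 1.9×0.205×0.68 = 0.2649 m³/s
Panel 3-4: Δb = 7 m, d̄ = (0.27+0.24)/2 = 0.255, v̄ = (0.77+0.71)/2 = 0.74 → q = 7×0.255×0.74 = 1.321 m³/s
Panel 4-5: Δb = 2.3 m, d̄ = (0.24+0.07)/2 = 0.155, v̄ = (0.71+0.34)/2 = 0.525 → q = 2.3×0.155×0.525 = 0.1872 m³/s
Q = Σ q = 1.824 m³/s

1.82 m³/s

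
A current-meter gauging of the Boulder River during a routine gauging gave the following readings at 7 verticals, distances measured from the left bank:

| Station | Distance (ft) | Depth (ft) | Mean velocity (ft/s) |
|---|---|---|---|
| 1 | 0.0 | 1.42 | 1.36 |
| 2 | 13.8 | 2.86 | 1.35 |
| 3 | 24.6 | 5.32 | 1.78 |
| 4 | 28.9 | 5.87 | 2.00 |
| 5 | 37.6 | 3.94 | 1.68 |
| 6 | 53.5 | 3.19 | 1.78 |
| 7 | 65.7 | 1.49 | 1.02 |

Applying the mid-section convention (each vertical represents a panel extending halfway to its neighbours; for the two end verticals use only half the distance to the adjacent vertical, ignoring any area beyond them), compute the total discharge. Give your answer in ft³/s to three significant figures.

w_1 = (13.8 − 0.0)/2 = 6.9 ft; q_1 = 1.36 × 1.42 × 6.9 = 13.33 ft³/s
w_2 = (24.6 − 0.0)/2 = 12.3 ft; q_2 = 1.35 × 2.86 × 12.3 = 47.49 ft³/s
w_3 = (28.9 − 13.8)/2 = 7.55 ft; q_3 = 1.78 × 5.32 × 7.55 = 71.50 ft³/s
w_4 = (37.6 − 24.6)/2 = 6.5 ft; q_4 = 2.00 × 5.87 × 6.5 = 76.31 ft³/s
w_5 = (53.5 − 28.9)/2 = 12.3 ft; q_5 = 1.68 × 3.94 × 12.3 = 81.42 ft³/s
w_6 = (65.7 − 37.6)/2 = 14.05 ft; q_6 = 1.78 × 3.19 × 14.05 = 79.78 ft³/s
w_7 = (65.7 − 53.5)/2 = 6.1 ft; q_7 = 1.02 × 1.49 × 6.1 = 9.271 ft³/s
Q = Σ qᵢ = 379.1 ft³/s

379 ft³/s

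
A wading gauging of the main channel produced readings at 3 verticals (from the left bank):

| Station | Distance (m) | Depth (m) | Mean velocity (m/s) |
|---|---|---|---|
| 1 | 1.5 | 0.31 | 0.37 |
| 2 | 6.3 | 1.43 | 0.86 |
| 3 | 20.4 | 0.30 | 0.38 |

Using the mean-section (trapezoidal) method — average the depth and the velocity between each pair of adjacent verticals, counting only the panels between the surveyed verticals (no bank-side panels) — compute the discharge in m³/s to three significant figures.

Panel 1-2: Δb = 4.8 m, d̄ = (0.31+1.43)/2 = 0.87, v̄ = (0.37+0.86)/2 = 0.615 → q = 4.8×0.87×0.615 = 2.568 m³/s
Panel 2-3: Δb = 14.1 m, d̄ = (1.43+0.30)/2 = 0.865, v̄ = (0.86+0.38)/2 = 0.62 → q = 14.1×0.865×0.62 = 7.562 m³/s
Q = Σ q = 10.13 m³/s

10.1 m³/s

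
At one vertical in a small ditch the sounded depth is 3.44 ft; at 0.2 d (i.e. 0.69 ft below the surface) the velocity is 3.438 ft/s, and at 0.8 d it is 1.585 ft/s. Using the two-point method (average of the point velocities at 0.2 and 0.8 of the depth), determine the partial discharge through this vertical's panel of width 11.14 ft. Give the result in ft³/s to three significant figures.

96.2 ft³/s

v̄ = (3.438 + 1.585) / 2 = 2.512 ft/s
q = v̄ × d × w = 2.512 × 3.44 × 11.14 = 96.24 ft³/s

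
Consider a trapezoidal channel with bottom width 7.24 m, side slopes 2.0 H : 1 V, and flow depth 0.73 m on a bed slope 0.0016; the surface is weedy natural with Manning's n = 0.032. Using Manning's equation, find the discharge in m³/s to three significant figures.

A = (b + z·y)·y = (7.24 + 2.0×0.73)×0.73 = 6.351 m²
P = b + 2y√(1+z²) = 7.24 + 2×0.73×√(1+2.0²) = 10.50 m
R = A/P = 6.351/10.50 = 0.6046 m
Q = (1/n)·A·R^(2/3)·S^(1/2) = (1/0.032) × 6.351 × 0.6046^(2/3) × 0.0016^(1/2) = 5.676 m³/s

5.68 m³/s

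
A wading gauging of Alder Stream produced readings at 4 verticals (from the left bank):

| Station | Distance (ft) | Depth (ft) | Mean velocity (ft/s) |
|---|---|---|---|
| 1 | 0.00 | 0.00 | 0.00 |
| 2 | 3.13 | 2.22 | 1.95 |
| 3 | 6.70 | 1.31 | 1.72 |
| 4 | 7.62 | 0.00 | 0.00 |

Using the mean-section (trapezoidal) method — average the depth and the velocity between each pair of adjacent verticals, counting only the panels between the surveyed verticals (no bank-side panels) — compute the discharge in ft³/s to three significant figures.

15.5 ft³/s

Panel 1-2: Δb = 3.13 ft, d̄ = (0.00+2.22)/2 = 1.11, v̄ = (0.00+1.95)/2 = 0.975 → q = 3.13×1.11×0.975 = 3.387 ft³/s
Panel 2-3: Δb = 3.57 ft, d̄ = (2.22+1.31)/2 = 1.765, v̄ = (1.95+1.72)/2 = 1.835 → q = 3.57×1.765×1.835 = 11.56 ft³/s
Panel 3-4: Δb = 0.92 ft, d̄ = (1.31+0.00)/2 = 0.655, v̄ = (1.72+0.00)/2 = 0.86 → q = 0.92×0.655×0.86 = 0.5182 ft³/s
Q = Σ q = 15.47 ft³/s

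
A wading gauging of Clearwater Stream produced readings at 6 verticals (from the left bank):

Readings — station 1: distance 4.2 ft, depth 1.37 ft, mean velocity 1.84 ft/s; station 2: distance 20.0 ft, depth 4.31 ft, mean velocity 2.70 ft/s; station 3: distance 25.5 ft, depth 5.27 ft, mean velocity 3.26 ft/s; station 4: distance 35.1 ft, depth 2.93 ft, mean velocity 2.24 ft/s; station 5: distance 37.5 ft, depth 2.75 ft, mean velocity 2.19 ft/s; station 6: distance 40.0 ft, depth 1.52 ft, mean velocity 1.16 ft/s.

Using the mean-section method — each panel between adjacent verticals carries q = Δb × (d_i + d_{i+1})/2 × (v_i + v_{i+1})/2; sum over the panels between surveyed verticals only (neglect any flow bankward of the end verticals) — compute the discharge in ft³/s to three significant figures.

313 ft³/s

Panel 1-2: Δb = 15.8 ft, d̄ = (1.37+4.31)/2 = 2.84, v̄ = (1.84+2.70)/2 = 2.27 → q = 15.8×2.84×2.27 = 101.9 ft³/s
Panel 2-3: Δb = 5.5 ft, d̄ = (4.31+5.27)/2 = 4.79, v̄ = (2.70+3.26)/2 = 2.98 → q = 5.5×4.79×2.98 = 78.51 ft³/s
Panel 3-4: Δb = 9.6 ft, d̄ = (5.27+2.93)/2 = 4.1, v̄ = (3.26+2.24)/2 = 2.75 → q = 9.6×4.1×2.75 = 108.2 ft³/s
Panel 4-5: Δb = 2.4 ft, d̄ = (2.93+2.75)/2 = 2.84, v̄ = (2.24+2.19)/2 = 2.215 → q = 2.4×2.84×2.215 = 15.10 ft³/s
Panel 5-6: Δb = 2.5 ft, d̄ = (2.75+1.52)/2 = 2.135, v̄ = (2.19+1.16)/2 = 1.675 → q = 2.5×2.135×1.675 = 8.940 ft³/s
Q = Σ q = 312.6 ft³/s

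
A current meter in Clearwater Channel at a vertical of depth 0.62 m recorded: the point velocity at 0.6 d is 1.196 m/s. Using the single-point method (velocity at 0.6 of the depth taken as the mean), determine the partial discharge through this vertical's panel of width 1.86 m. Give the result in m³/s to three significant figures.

1.38 m³/s

v̄ = v₀.₆ = 1.196 m/s
q = v̄ × d × w = 1.196 × 0.62 × 1.86 = 1.379 m³/s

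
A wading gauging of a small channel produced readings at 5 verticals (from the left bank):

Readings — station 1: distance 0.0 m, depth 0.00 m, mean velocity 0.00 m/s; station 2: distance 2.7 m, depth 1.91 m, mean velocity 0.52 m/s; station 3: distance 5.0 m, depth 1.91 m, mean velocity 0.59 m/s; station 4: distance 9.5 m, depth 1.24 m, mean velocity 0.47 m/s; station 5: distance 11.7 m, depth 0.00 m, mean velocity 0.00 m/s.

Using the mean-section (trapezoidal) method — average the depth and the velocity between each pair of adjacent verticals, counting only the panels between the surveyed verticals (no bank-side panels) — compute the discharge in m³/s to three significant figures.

Panel 1-2: Δb = 2.7 m, d̄ = (0.00+1.91)/2 = 0.955, v̄ = (0.00+0.52)/2 = 0.26 → q = 2.7×0.955×0.26 = 0.6704 m³/s
Panel 2-3: Δb = 2.3 m, d̄ = (1.91+1.91)/2 = 1.91, v̄ = (0.52+0.59)/2 = 0.555 → q = 2.3×1.91×0.555 = 2.438 m³/s
Panel 3-4: Δb = 4.5 m, d̄ = (1.91+1.24)/2 = 1.575, v̄ = (0.59+0.47)/2 = 0.53 → q = 4.5×1.575×0.53 = 3.756 m³/s
Panel 4-5: Δb = 2.2 m, d̄ = (1.24+0.00)/2 = 0.62, v̄ = (0.47+0.00)/2 = 0.235 → q = 2.2×0.62×0.235 = 0.3205 m³/s
Q = Σ q = 7.185 m³/s

7.19 m³/s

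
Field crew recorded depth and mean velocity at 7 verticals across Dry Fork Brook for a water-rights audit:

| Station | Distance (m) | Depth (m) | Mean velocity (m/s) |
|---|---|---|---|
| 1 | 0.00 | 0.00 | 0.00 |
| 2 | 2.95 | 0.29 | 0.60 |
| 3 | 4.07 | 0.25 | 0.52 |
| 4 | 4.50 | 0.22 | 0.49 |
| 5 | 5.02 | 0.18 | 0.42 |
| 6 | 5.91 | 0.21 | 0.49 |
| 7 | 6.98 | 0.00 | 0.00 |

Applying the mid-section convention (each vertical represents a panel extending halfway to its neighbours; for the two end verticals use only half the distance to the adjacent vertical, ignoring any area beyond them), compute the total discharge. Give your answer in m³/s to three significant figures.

0.660 m³/s

w_2 = (4.07 − 0.00)/2 = 2.035 m; q_2 = 0.60 × 0.29 × 2.035 = 0.3541 m³/s
w_3 = (4.50 − 2.95)/2 = 0.775 m; q_3 = 0.52 × 0.25 × 0.775 = 0.1008 m³/s
w_4 = (5.02 − 4.07)/2 = 0.475 m; q_4 = 0.49 × 0.22 × 0.475 = 0.05121 m³/s
w_5 = (5.91 − 4.50)/2 = 0.705 m; q_5 = 0.42 × 0.18 × 0.705 = 0.05330 m³/s
w_6 = (6.98 − 5.02)/2 = 0.98 m; q_6 = 0.49 × 0.21 × 0.98 = 0.1008 m³/s
Stations 1, 7 contribute zero (depth or velocity is 0).
Q = Σ qᵢ = 0.6602 m³/s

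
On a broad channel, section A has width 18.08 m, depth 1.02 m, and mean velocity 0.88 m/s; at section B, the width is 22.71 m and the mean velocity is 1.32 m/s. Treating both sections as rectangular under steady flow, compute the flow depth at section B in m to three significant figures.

Q = A₁V₁ = (18.08×1.02) × 0.88 = 16.23 m³/s
d₂ = Q/(b₂ V₂) = 16.23/(22.71×1.32) = 0.5414 m

0.541 m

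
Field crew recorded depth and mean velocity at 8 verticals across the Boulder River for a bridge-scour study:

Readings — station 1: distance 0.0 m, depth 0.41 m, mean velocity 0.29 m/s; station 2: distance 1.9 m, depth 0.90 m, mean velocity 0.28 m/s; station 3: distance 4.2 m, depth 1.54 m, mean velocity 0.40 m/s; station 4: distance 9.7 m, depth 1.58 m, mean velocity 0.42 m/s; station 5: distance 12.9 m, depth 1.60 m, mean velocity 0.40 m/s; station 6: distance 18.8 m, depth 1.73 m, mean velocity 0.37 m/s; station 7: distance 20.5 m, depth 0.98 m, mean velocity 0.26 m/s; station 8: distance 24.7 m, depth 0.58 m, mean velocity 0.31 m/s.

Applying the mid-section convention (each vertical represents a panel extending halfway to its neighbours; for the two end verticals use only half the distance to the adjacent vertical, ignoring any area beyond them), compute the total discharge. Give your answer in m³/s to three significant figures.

w_1 = (1.9 − 0.0)/2 = 0.95 m; q_1 = 0.29 × 0.41 × 0.95 = 0.1130 m³/s
w_2 = (4.2 − 0.0)/2 = 2.1 m; q_2 = 0.28 × 0.90 × 2.1 = 0.5292 m³/s
w_3 = (9.7 − 1.9)/2 = 3.9 m; q_3 = 0.40 × 1.54 × 3.9 = 2.402 m³/s
w_4 = (12.9 − 4.2)/2 = 4.35 m; q_4 = 0.42 × 1.58 × 4.35 = 2.887 m³/s
w_5 = (18.8 − 9.7)/2 = 4.55 m; q_5 = 0.40 × 1.60 × 4.55 = 2.912 m³/s
w_6 = (20.5 − 12.9)/2 = 3.8 m; q_6 = 0.37 × 1.73 × 3.8 = 2.432 m³/s
w_7 = (24.7 − 18.8)/2 = 2.95 m; q_7 = 0.26 × 0.98 × 2.95 = 0.7517 m³/s
w_8 = (24.7 − 20.5)/2 = 2.1 m; q_8 = 0.31 × 0.58 × 2.1 = 0.3776 m³/s
Q = Σ qᵢ = 12.40 m³/s

12.4 m³/s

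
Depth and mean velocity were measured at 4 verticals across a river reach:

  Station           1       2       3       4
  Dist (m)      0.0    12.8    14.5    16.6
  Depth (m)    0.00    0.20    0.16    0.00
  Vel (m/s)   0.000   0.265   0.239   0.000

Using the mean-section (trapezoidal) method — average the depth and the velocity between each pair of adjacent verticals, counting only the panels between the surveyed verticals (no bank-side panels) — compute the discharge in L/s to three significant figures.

267 L/s

Panel 1-2: Δb = 12.8 m, d̄ = (0.00+0.20)/2 = 0.1, v̄ = (0.000+0.265)/2 = 0.1325 → q = 12.8×0.1×0.1325 = 0.1696 m³/s
Panel 2-3: Δb = 1.7 m, d̄ = (0.20+0.16)/2 = 0.18, v̄ = (0.265+0.239)/2 = 0.252 → q = 1.7×0.18×0.252 = 0.07711 m³/s
Panel 3-4: Δb = 2.1 m, d̄ = (0.16+0.00)/2 = 0.08, v̄ = (0.239+0.000)/2 = 0.1195 → q = 2.1×0.08×0.1195 = 0.02008 m³/s
Q = Σ q = 0.2668 m³/s
= 0.2668 × 1000 = 266.8 L/s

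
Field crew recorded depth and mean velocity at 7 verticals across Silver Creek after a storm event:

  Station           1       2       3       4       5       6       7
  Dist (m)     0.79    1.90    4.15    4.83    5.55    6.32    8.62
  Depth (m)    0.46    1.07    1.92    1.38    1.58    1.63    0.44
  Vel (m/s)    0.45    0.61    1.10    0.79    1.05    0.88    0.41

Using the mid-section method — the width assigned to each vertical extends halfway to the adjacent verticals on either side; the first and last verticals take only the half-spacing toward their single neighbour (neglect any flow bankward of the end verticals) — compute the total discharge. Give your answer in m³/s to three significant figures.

8.71 m³/s

w_1 = (1.90 − 0.79)/2 = 0.555 m; q_1 = 0.45 × 0.46 × 0.555 = 0.1149 m³/s
w_2 = (4.15 − 0.79)/2 = 1.68 m; q_2 = 0.61 × 1.07 × 1.68 = 1.097 m³/s
w_3 = (4.83 − 1.90)/2 = 1.465 m; q_3 = 1.10 × 1.92 × 1.465 = 3.094 m³/s
w_4 = (5.55 − 4.15)/2 = 0.7 m; q_4 = 0.79 × 1.38 × 0.7 = 0.7631 m³/s
w_5 = (6.32 − 4.83)/2 = 0.745 m; q_5 = 1.05 × 1.58 × 0.745 = 1.236 m³/s
w_6 = (8.62 − 5.55)/2 = 1.535 m; q_6 = 0.88 × 1.63 × 1.535 = 2.202 m³/s
w_7 = (8.62 − 6.32)/2 = 1.15 m; q_7 = 0.41 × 0.44 × 1.15 = 0.2075 m³/s
Q = Σ qᵢ = 8.714 m³/s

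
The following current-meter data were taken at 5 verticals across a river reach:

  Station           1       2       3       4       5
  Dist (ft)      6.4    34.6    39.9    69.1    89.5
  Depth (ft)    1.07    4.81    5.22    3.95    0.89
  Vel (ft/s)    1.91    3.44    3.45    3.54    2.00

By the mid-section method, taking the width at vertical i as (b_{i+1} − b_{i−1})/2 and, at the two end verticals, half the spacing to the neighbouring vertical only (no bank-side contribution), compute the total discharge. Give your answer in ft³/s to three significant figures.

982 ft³/s

w_1 = (34.6 − 6.4)/2 = 14.1 ft; q_1 = 1.91 × 1.07 × 14.1 = 28.82 ft³/s
w_2 = (39.9 − 6.4)/2 = 16.75 ft; q_2 = 3.44 × 4.81 × 16.75 = 277.2 ft³/s
w_3 = (69.1 − 34.6)/2 = 17.25 ft; q_3 = 3.45 × 5.22 × 17.25 = 310.7 ft³/s
w_4 = (89.5 − 39.9)/2 = 24.8 ft; q_4 = 3.54 × 3.95 × 24.8 = 346.8 ft³/s
w_5 = (89.5 − 69.1)/2 = 10.2 ft; q_5 = 2.00 × 0.89 × 10.2 = 18.16 ft³/s
Q = Σ qᵢ = 981.6 ft³/s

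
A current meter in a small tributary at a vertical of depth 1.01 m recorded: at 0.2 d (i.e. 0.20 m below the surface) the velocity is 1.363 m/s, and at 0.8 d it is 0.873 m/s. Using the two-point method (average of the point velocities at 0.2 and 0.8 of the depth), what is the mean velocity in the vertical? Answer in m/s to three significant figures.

v̄ = (1.363 + 0.873) / 2 = 1.118 m/s

1.12 m/s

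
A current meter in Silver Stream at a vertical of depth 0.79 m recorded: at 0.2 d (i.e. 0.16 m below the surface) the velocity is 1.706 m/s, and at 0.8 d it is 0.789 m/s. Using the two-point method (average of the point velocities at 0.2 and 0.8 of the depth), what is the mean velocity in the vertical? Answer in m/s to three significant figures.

v̄ = (1.706 + 0.789) / 2 = 1.248 m/s

1.25 m/s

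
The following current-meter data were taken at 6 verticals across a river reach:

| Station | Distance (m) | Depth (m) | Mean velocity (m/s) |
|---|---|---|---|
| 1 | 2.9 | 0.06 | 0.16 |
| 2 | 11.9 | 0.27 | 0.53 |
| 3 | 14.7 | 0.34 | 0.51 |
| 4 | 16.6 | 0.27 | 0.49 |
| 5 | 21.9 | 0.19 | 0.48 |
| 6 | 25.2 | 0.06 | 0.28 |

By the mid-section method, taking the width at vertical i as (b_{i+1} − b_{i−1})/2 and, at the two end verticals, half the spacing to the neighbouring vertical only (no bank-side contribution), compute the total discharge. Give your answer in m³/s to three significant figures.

w_1 = (11.9 − 2.9)/2 = 4.5 m; q_1 = 0.16 × 0.06 × 4.5 = 0.04320 m³/s
w_2 = (14.7 − 2.9)/2 = 5.9 m; q_2 = 0.53 × 0.27 × 5.9 = 0.8443 m³/s
w_3 = (16.6 − 11.9)/2 = 2.35 m; q_3 = 0.51 × 0.34 × 2.35 = 0.4075 m³/s
w_4 = (21.9 − 14.7)/2 = 3.6 m; q_4 = 0.49 × 0.27 × 3.6 = 0.4763 m³/s
w_5 = (25.2 − 16.6)/2 = 4.3 m; q_5 = 0.48 × 0.19 × 4.3 = 0.3922 m³/s
w_6 = (25.2 − 21.9)/2 = 1.65 m; q_6 = 0.28 × 0.06 × 1.65 = 0.02772 m³/s
Q = Σ qᵢ = 2.191 m³/s

2.19 m³/s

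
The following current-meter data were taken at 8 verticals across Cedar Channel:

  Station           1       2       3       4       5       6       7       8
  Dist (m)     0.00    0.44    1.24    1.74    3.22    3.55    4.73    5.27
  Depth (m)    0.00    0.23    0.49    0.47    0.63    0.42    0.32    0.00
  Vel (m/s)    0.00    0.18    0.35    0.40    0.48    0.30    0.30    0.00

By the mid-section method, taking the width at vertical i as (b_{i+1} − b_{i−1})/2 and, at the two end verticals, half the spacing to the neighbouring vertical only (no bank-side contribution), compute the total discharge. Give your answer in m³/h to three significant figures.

w_2 = (1.24 − 0.00)/2 = 0.62 m; q_2 = 0.18 × 0.23 × 0.62 = 0.02567 m³/s
w_3 = (1.74 − 0.44)/2 = 0.65 m; q_3 = 0.35 × 0.49 × 0.65 = 0.1115 m³/s
w_4 = (3.22 − 1.24)/2 = 0.99 m; q_4 = 0.40 × 0.47 × 0.99 = 0.1861 m³/s
w_5 = (3.55 − 1.74)/2 = 0.905 m; q_5 = 0.48 × 0.63 × 0.905 = 0.2737 m³/s
w_6 = (4.73 − 3.22)/2 = 0.755 m; q_6 = 0.30 × 0.42 × 0.755 = 0.09513 m³/s
w_7 = (5.27 − 3.55)/2 = 0.86 m; q_7 = 0.30 × 0.32 × 0.86 = 0.08256 m³/s
Stations 1, 8 contribute zero (depth or velocity is 0).
Q = Σ qᵢ = 0.7746 m³/s
= 0.7746 × 3600 = 2789 m³/h

2790 m³/h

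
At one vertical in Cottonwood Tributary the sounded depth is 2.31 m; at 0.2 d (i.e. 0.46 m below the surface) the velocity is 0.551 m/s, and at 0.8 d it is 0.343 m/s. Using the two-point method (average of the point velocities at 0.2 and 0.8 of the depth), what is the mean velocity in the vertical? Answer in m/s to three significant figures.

v̄ = (0.551 + 0.343) / 2 = 0.4470 m/s

0.447 m/s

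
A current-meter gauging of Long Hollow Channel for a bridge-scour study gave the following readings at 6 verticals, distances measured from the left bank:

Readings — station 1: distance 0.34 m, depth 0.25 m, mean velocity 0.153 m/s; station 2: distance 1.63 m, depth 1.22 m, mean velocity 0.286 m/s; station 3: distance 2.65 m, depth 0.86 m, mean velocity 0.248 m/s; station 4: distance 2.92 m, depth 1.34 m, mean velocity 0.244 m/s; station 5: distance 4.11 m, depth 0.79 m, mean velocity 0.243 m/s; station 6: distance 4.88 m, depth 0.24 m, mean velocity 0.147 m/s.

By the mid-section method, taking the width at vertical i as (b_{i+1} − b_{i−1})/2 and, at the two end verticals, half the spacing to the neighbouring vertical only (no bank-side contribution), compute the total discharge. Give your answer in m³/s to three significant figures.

1.01 m³/s

w_1 = (1.63 − 0.34)/2 = 0.645 m; q_1 = 0.153 × 0.25 × 0.645 = 0.02467 m³/s
w_2 = (2.65 − 0.34)/2 = 1.155 m; q_2 = 0.286 × 1.22 × 1.155 = 0.4030 m³/s
w_3 = (2.92 − 1.63)/2 = 0.645 m; q_3 = 0.248 × 0.86 × 0.645 = 0.1376 m³/s
w_4 = (4.11 − 2.65)/2 = 0.73 m; q_4 = 0.244 × 1.34 × 0.73 = 0.2387 m³/s
w_5 = (4.88 − 2.92)/2 = 0.98 m; q_5 = 0.243 × 0.79 × 0.98 = 0.1881 m³/s
w_6 = (4.88 − 4.11)/2 = 0.385 m; q_6 = 0.147 × 0.24 × 0.385 = 0.01358 m³/s
Q = Σ qᵢ = 1.006 m³/s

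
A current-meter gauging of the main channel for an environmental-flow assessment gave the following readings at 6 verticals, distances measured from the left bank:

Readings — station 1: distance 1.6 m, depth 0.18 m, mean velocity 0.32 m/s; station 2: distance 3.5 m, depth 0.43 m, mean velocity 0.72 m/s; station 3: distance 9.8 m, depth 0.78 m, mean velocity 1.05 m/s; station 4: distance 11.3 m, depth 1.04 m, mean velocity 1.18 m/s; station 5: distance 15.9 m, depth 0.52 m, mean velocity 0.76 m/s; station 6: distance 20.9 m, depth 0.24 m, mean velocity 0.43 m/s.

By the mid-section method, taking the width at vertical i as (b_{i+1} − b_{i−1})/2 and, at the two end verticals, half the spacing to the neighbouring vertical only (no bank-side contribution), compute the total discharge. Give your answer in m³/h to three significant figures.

w_1 = (3.5 − 1.6)/2 = 0.95 m; q_1 = 0.32 × 0.18 × 0.95 = 0.05472 m³/s
w_2 = (9.8 − 1.6)/2 = 4.1 m; q_2 = 0.72 × 0.43 × 4.1 = 1.269 m³/s
w_3 = (11.3 − 3.5)/2 = 3.9 m; q_3 = 1.05 × 0.78 × 3.9 = 3.194 m³/s
w_4 = (15.9 − 9.8)/2 = 3.05 m; q_4 = 1.18 × 1.04 × 3.05 = 3.743 m³/s
w_5 = (20.9 − 11.3)/2 = 4.8 m; q_5 = 0.76 × 0.52 × 4.8 = 1.897 m³/s
w_6 = (20.9 − 15.9)/2 = 2.5 m; q_6 = 0.43 × 0.24 × 2.5 = 0.2580 m³/s
Q = Σ qᵢ = 10.42 m³/s
= 10.42 × 3600 = 37500 m³/h

37500 m³/h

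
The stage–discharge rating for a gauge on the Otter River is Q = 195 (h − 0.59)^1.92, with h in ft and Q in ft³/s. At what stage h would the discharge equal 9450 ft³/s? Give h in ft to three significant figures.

h − h₀ = (Q/C)^(1/b) = (9450/195)^(1/1.92) = 7.548 ft
h = 0.59 + 7.548 = 8.138 ft

8.14 ft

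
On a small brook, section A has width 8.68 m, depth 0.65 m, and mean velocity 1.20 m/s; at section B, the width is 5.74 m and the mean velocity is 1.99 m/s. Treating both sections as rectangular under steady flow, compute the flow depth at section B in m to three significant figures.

0.593 m

Q = A₁V₁ = (8.68×0.65) × 1.20 = 6.770 m³/s
d₂ = Q/(b₂ V₂) = 6.770/(5.74×1.99) = 0.5927 m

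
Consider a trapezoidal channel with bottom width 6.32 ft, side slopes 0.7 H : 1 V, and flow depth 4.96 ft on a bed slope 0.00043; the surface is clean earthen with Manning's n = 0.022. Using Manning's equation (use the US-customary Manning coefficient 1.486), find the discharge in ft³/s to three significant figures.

A = (b + z·y)·y = (6.32 + 0.7×4.96)×4.96 = 48.57 ft²
P = b + 2y√(1+z²) = 6.32 + 2×4.96×√(1+0.7²) = 18.43 ft
R = A/P = 48.57/18.43 = 2.635 ft
Q = (1.486/n)·A·R^(2/3)·S^(1/2) = (1.486/0.022) × 48.57 × 2.635^(2/3) × 0.00043^(1/2) = 129.8 ft³/s

130 ft³/s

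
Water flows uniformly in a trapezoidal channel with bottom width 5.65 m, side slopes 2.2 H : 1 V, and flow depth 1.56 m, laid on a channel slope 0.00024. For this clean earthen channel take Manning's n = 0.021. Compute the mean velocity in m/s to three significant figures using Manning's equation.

A = (b + z·y)·y = (5.65 + 2.2×1.56)×1.56 = 14.17 m²
P = b + 2y√(1+z²) = 5.65 + 2×1.56×√(1+2.2²) = 13.19 m
R = A/P = 14.17/13.19 = 1.074 m
Q = (1/n)·A·R^(2/3)·S^(1/2) = (1/0.021) × 14.17 × 1.074^(2/3) × 0.00024^(1/2) = 10.96 m³/s
V = Q/A = 10.96/14.17 = 0.7737 m/s

0.774 m/s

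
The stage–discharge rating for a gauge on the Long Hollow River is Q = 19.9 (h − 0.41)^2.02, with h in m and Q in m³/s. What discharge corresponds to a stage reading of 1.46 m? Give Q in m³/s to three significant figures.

22.0 m³/s

Q = 19.9 × (1.46 − 0.41)^2.02 = 19.9 × 1.05^2.02 = 21.96 m³/s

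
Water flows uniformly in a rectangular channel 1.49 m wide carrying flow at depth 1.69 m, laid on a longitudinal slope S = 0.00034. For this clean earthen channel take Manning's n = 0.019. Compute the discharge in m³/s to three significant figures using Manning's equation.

A = b·y = 1.49 × 1.69 = 2.518 m²
P = b + 2y = 1.49 + 2×1.69 = 4.870 m
R = A/P = 2.518/4.870 = 0.5171 m
Q = (1/n)·A·R^(2/3)·S^(1/2) = (1/0.019) × 2.518 × 0.5171^(2/3) × 0.00034^(1/2) = 1.574 m³/s

1.57 m³/s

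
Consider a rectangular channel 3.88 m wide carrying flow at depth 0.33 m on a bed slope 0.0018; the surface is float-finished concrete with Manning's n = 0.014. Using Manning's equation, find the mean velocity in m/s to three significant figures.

A = b·y = 3.88 × 0.33 = 1.280 m²
P = b + 2y = 3.88 + 2×0.33 = 4.540 m
R = A/P = 1.280/4.540 = 0.2820 m
Q = (1/n)·A·R^(2/3)·S^(1/2) = (1/0.014) × 1.280 × 0.2820^(2/3) × 0.0018^(1/2) = 1.669 m³/s
V = Q/A = 1.669/1.280 = 1.303 m/s

1.30 m/s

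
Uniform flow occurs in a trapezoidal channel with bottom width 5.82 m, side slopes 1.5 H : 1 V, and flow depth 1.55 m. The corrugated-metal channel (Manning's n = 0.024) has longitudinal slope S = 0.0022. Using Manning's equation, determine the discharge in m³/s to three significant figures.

26.4 m³/s

A = (b + z·y)·y = (5.82 + 1.5×1.55)×1.55 = 12.62 m²
P = b + 2y√(1+z²) = 5.82 + 2×1.55×√(1+1.5²) = 11.41 m
R = A/P = 12.62/11.41 = 1.107 m
Q = (1/n)·A·R^(2/3)·S^(1/2) = (1/0.024) × 12.62 × 1.107^(2/3) × 0.0022^(1/2) = 26.40 m³/s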